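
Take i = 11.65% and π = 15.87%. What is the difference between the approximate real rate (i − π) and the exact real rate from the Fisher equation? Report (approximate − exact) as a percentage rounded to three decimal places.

-0.578%

Approximate: r ≈ 11.650% − 15.870% = -4.2200%
Exact: (1 + 0.1165)/(1 + 0.1587) − 1 = -3.6420%
Error = -4.2200% − (-3.6420%) = -0.5780% → -0.578%.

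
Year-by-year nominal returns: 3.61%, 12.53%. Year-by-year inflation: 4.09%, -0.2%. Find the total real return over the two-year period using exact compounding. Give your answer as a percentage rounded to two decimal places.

12.24%

Compound the nominal returns: 1.0361 × 1.1253 = 1.165923.
Compound inflation: 1.0409 × 0.9980 = 1.038818.
Deflate: 1.165923 / 1.038818 = 1.122356.
Total real return = 1.122356 − 1 → 12.24%.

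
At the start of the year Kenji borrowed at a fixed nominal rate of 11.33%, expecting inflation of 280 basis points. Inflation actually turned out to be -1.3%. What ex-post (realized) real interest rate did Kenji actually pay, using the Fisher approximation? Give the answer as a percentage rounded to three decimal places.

Ex-post: 11.33% − (-1.3%) = 12.630%
So the realized real rate is 12.630%.

12.630%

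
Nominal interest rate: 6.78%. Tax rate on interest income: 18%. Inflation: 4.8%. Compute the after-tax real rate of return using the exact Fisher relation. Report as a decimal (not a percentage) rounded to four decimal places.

After-tax nominal return = 6.78% × (1 − 0.18) = 5.5596%.
1 + r = 1.055596 / 1.04800 = 1.007248
After-tax real rate = 1.007248 − 1 → 0.0072.

0.0072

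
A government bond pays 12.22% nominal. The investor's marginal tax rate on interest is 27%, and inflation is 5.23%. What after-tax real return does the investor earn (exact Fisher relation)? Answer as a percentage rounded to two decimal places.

3.51%

After-tax nominal return = 12.22% × (1 − 0.27) = 8.9206%.
1 + r = 1.089206 / 1.05230 = 1.035072
After-tax real rate = 1.035072 − 1 → 3.51%.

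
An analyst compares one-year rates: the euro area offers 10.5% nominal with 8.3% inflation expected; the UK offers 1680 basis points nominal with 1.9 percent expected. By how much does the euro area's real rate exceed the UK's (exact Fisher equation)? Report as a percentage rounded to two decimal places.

-12.59%

The euro area: (1 + 0.1050)/(1 + 0.0830) − 1 = 2.0314%
The UK: (1 + 0.1680)/(1 + 0.0190) − 1 = 14.6222%
Differential = 2.0314% − 14.6222% = -12.5908% → -12.59%.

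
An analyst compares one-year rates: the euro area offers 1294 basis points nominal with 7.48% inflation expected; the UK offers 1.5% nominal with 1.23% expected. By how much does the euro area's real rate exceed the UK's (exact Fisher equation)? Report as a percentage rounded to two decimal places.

4.81%

The euro area: (1 + 0.1294)/(1 + 0.0748) − 1 = 5.0800%
The UK: (1 + 0.0150)/(1 + 0.0123) − 1 = 0.2667%
Differential = 5.0800% − 0.2667% = 4.8133% → 4.81%.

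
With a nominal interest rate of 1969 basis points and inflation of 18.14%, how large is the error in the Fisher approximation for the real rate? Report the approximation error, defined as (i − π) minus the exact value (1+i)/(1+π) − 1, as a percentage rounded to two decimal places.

0.24%

Approximate: r ≈ 19.690% − 18.140% = 1.5500%
Exact: (1 + 0.1969)/(1 + 0.1814) − 1 = 1.3120%
Error = 1.5500% − 1.3120% = 0.2380% → 0.24%.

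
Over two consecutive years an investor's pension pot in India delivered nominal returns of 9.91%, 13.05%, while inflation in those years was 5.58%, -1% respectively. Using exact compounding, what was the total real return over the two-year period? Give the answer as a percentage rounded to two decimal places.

Compound the nominal returns: 1.0991 × 1.1305 = 1.242533.
Compound inflation: 1.0558 × 0.9900 = 1.045242.
Deflate: 1.242533 / 1.045242 = 1.188751.
Total real return = 1.188751 − 1 → 18.88%.

18.88%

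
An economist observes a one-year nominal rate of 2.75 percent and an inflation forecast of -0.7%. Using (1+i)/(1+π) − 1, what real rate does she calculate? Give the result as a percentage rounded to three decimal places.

By the Fisher equation, 1 + r = (1 + i)/(1 + π).
1 + r = 1.02750 / 0.99300 = 1.034743
r = 1.034743 − 1 = 3.4743%, i.e. 3.474%.

3.474%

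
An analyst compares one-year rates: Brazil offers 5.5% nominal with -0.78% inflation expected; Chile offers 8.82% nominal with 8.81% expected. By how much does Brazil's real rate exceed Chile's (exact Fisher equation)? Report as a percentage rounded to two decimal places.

Brazil: (1 + 0.0550)/(1 − 0.0078) − 1 = 6.3294%
Chile: (1 + 0.0882)/(1 + 0.0881) − 1 = 0.0092%
Differential = 6.3294% − 0.0092% = 6.3202% → 6.32%.

6.32%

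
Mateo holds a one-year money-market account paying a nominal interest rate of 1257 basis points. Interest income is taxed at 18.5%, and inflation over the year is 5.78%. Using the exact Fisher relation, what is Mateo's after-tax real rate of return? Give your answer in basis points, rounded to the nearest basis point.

After-tax nominal return = 12.57% × (1 − 0.185) = 10.24455%.
1 + r = 1.1024455 / 1.05780 = 1.042206
After-tax real rate = 1.042206 − 1 → 422 basis points.

422 basis points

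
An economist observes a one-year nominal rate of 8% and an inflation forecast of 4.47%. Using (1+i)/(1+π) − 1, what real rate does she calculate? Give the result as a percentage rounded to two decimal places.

By the Fisher relation, 1 + r = (1 + i)/(1 + π).
1 + r = 1.08000 / 1.04470 = 1.033790
r = 1.033790 − 1 = 3.3790%, i.e. 3.38%.

3.38%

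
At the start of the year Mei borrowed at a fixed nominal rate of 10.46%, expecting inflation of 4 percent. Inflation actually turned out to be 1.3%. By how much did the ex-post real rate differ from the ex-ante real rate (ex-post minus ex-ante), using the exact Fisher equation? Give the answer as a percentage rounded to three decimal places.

2.831%

Ex-ante: (1 + 0.1046)/(1 + 0.0400) − 1 = 6.2115%
Ex-post: (1 + 0.1046)/(1 + 0.0130) − 1 = 9.0424%
Difference (ex-post − ex-ante) = 2.8309% → 2.831%.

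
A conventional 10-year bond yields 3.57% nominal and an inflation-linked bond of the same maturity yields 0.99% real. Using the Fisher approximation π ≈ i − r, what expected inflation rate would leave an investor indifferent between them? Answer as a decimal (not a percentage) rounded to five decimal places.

π ≈ i − r = 3.57% − 0.99% → 0.02580.

0.02580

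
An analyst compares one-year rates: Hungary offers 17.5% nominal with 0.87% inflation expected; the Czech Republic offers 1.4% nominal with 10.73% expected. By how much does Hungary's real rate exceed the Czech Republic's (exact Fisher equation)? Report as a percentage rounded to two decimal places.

Hungary: (1 + 0.1750)/(1 + 0.0087) − 1 = 16.4866%
The Czech Republic: (1 + 0.0140)/(1 + 0.1073) − 1 = -8.4259%
Differential = 16.4866% − (-8.4259%) = 24.9125% → 24.91%.

24.91%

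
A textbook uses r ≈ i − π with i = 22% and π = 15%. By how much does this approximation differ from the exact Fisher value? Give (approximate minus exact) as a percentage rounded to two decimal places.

Approximate: r ≈ 22.000% − 15.000% = 7.0000%
Exact: (1 + 0.2200)/(1 + 0.1500) − 1 = 6.0870%
Error = 7.0000% − 6.0870% = 0.9130% → 0.91%.

0.91%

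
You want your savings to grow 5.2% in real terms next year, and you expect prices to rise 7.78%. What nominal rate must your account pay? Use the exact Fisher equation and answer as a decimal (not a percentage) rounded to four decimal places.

0.1338

(1 + i) = (1 + r)(1 + π) = 1.05200 × 1.07780 = 1.1338456
i = 1.1338456 − 1, so the required nominal rate is 0.1338.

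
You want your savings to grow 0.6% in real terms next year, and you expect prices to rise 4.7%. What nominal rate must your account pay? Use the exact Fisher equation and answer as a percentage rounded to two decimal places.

(1 + i) = (1 + r)(1 + π) = 1.00600 × 1.04700 = 1.053282
i = 1.053282 − 1, so the required nominal rate is 5.33%.

5.33%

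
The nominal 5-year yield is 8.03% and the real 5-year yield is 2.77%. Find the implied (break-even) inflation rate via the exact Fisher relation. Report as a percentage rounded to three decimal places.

5.118%

(1 + π) = (1 + i)/(1 + r) = 1.08030 / 1.02770 = 1.051182
Break-even inflation = 1.051182 − 1 → 5.118%.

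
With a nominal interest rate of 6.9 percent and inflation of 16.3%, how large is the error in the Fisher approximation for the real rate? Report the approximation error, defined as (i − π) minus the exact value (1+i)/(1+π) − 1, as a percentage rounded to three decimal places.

-1.317%

Approximate: r ≈ 6.900% − 16.300% = -9.4000%
Exact: (1 + 0.0690)/(1 + 0.1630) − 1 = -8.08255%
Error = -9.4000% − (-8.08255%) = -1.31745% → -1.317%.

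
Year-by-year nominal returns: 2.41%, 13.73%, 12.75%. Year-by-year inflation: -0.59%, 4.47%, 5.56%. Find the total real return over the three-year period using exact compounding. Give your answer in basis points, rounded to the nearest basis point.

1979 basis points

Compound the nominal returns: 1.0241 × 1.1373 × 1.1275 = 1.313209.
Compound inflation: 0.9941 × 1.0447 × 1.0556 = 1.096279.
Deflate: 1.313209 / 1.096279 = 1.197879.
Total real return = 1.197879 − 1 → 1979 basis points.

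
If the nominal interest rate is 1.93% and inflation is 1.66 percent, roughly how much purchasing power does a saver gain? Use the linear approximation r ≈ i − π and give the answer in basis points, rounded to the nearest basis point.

27 basis points

r ≈ i − π = 1.93% − 1.66% = 27 basis points.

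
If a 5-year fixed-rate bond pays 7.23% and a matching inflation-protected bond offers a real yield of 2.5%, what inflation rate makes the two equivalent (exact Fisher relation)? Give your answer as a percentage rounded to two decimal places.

(1 + π) = (1 + i)/(1 + r) = 1.07230 / 1.02500 = 1.046146
Break-even inflation = 1.046146 − 1 → 4.61%.

4.61%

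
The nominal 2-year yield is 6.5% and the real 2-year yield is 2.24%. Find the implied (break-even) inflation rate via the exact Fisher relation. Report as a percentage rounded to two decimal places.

(1 + π) = (1 + i)/(1 + r) = 1.06500 / 1.02240 = 1.041667
Break-even inflation = 1.041667 − 1 → 4.17%.

4.17%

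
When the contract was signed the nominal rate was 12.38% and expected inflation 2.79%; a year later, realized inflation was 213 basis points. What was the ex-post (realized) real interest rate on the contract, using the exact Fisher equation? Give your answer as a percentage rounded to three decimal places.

Ex-post: (1 + 0.1238)/(1 + 0.0213) − 1 = 10.0362%
So the realized real rate is 10.036%.

10.036%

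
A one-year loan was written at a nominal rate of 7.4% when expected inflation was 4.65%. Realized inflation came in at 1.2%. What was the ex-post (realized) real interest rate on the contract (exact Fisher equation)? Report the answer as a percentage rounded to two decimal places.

Ex-post: (1 + 0.0740)/(1 + 0.0120) − 1 = 6.1265%
So the realized real rate is 6.13%.

6.13%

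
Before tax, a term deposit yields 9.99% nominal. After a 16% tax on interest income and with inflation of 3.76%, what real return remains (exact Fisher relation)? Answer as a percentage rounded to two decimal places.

After-tax nominal return = 9.99% × (1 − 0.16) = 8.3916%.
1 + r = 1.083916 / 1.03760 = 1.044638
After-tax real rate = 1.044638 − 1 → 4.46%.

4.46%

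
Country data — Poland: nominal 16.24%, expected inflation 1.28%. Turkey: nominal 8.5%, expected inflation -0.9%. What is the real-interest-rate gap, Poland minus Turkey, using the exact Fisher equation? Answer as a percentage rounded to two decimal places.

5.29%

Poland: (1 + 0.1624)/(1 + 0.0128) − 1 = 14.7709%
Turkey: (1 + 0.0850)/(1 − 0.0090) − 1 = 9.4854%
Differential = 14.7709% − 9.4854% = 5.2856% → 5.29%.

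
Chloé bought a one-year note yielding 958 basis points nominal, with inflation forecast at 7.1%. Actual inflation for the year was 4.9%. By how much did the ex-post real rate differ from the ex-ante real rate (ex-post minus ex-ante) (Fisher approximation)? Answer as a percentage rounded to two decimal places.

Ex-ante: 9.58% − 7.1% = 2.480%
Ex-post: 9.58% − 4.9% = 4.680%
Difference (ex-post − ex-ante) = 2.2000% → 2.20%.

2.20%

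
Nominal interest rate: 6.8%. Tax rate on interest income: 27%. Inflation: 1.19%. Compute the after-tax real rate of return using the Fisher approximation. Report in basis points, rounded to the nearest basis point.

After-tax nominal return = 6.8% × (1 − 0.27) = 4.9640%.
r ≈ 4.9640% − 1.19% → 377 basis points.

377 basis points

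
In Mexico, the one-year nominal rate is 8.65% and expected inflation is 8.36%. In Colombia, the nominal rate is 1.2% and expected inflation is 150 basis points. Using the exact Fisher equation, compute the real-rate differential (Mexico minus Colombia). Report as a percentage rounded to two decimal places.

0.56%

Mexico: (1 + 0.0865)/(1 + 0.0836) − 1 = 0.2676%
Colombia: (1 + 0.0120)/(1 + 0.0150) − 1 = -0.2956%
Differential = 0.2676% − (-0.2956%) = 0.5632% → 0.56%.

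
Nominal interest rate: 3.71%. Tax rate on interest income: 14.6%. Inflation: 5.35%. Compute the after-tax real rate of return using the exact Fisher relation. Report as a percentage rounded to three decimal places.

-2.071%

After-tax nominal return = 3.71% × (1 − 0.146) = 3.16834%.
1 + r = 1.0316834 / 1.05350 = 0.979291
After-tax real rate = 0.979291 − 1 → -2.071%.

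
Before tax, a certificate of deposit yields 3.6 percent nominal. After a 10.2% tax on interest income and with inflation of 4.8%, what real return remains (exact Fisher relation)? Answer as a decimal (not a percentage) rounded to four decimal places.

After-tax nominal return = 3.6% × (1 − 0.102) = 3.2328%.
1 + r = 1.032328 / 1.04800 = 0.985046
After-tax real rate = 0.985046 − 1 → -0.0150.

-0.0150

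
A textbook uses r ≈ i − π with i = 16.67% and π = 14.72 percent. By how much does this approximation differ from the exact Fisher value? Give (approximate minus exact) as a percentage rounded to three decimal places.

0.250%

Approximate: r ≈ 16.670% − 14.720% = 1.9500%
Exact: (1 + 0.1667)/(1 + 0.1472) − 1 = 1.6998%
Error = 1.9500% − 1.6998% = 0.2502% → 0.250%.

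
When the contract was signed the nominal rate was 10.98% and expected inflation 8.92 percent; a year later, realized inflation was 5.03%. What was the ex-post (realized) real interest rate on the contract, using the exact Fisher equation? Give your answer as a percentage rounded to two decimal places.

5.67%

Ex-post: (1 + 0.1098)/(1 + 0.0503) − 1 = 5.66505%
So the realized real rate is 5.67%.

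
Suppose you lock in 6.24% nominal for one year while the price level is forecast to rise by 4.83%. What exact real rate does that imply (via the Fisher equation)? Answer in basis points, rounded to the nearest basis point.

135 basis points

1 + r = 1.06240 / 1.04830 = 1.0134503
r = 1.0134503 − 1 = 1.34503%, i.e. 135 basis points.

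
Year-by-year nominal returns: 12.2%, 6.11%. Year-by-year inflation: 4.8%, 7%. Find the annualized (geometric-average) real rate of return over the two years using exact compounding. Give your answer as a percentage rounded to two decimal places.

Nominal growth factor = 1.1220 × 1.0611 = 1.19055420
Price-level growth factor = 1.0480 × 1.0700 = 1.12136000
Real growth factor = 1.19055420 / 1.12136000 = 1.06170561
Annualized real rate = 1.06170561^(1/2) − 1 = 3.0391% → 3.04%.

3.04%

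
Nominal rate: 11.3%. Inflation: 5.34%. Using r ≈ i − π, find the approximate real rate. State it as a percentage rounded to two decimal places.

r ≈ i − π = 11.3% − 5.34% = 5.96%.

5.96%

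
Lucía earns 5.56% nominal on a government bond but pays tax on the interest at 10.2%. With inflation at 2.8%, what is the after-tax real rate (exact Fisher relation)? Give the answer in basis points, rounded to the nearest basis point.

213 basis points

After-tax nominal return = 5.56% × (1 − 0.102) = 4.99288%.
1 + r = 1.0499288 / 1.02800 = 1.021332
After-tax real rate = 1.021332 − 1 → 213 basis points.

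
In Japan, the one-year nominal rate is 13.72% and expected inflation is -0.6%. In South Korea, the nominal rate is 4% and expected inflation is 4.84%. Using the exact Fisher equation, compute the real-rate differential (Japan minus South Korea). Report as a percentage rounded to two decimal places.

Japan: (1 + 0.1372)/(1 − 0.0060) − 1 = 14.4064%
South Korea: (1 + 0.0400)/(1 + 0.0484) − 1 = -0.8012%
Differential = 14.4064% − (-0.8012%) = 15.2077% → 15.21%.

15.21%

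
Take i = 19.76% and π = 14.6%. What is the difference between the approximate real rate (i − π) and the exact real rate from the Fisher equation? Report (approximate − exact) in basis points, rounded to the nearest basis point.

66 basis points

Approximate: r ≈ 19.760% − 14.600% = 5.1600%
Exact: (1 + 0.1976)/(1 + 0.1460) − 1 = 4.5026%
Error = 5.1600% − 4.5026% = 0.6574% → 66 basis points.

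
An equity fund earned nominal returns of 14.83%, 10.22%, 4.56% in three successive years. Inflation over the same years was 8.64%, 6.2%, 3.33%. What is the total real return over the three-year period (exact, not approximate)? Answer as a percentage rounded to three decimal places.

Nominal growth factor = 1.1483 × 1.1022 × 1.0456 = 1.3233702
Price-level growth factor = 1.0864 × 1.0620 × 1.0333 = 1.1921769
Real growth factor = 1.3233702 / 1.1921769 = 1.1100451
Total real return = 1.1100451 − 1 → 11.005%.

11.005%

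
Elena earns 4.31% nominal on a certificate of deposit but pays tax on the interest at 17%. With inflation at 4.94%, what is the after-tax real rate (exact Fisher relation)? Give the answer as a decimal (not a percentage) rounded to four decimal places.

After-tax nominal return = 4.31% × (1 − 0.17) = 3.5773%.
1 + r = 1.035773 / 1.04940 = 0.987014
After-tax real rate = 0.987014 − 1 → -0.0130.

-0.0130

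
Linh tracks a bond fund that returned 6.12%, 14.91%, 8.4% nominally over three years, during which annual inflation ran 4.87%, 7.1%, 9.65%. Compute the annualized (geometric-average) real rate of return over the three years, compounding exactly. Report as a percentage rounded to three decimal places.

Nominal growth factor = 1.0612 × 1.1491 × 1.0840 = 1.32185661
Price-level growth factor = 1.0487 × 1.0710 × 1.0965 = 1.23154242
Real growth factor = 1.32185661 / 1.23154242 = 1.07333421
Annualized real rate = 1.07333421^(1/3) − 1 = 2.3870% → 2.387%.

2.387%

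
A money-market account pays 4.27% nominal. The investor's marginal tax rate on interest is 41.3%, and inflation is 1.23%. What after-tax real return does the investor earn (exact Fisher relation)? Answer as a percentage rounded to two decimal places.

After-tax nominal return = 4.27% × (1 − 0.413) = 2.50649%.
1 + r = 1.0250649 / 1.01230 = 1.012610
After-tax real rate = 1.012610 − 1 → 1.26%.

1.26%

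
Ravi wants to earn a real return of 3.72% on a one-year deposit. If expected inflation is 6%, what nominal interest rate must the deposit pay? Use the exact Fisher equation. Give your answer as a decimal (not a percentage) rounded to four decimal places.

(1 + i) = (1 + r)(1 + π) = 1.03720 × 1.06000 = 1.099432
i = 1.099432 − 1, so the required nominal rate is 0.0994.

0.0994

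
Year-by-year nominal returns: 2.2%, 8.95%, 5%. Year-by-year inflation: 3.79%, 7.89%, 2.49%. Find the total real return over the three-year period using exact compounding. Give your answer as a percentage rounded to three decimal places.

Compound the nominal returns: 1.0220 × 1.0895 × 1.0500 = 1.169142.
Compound inflation: 1.0379 × 1.0789 × 1.0249 = 1.147673.
Deflate: 1.169142 / 1.147673 = 1.018707.
Total real return = 1.018707 − 1 → 1.871%.

1.871%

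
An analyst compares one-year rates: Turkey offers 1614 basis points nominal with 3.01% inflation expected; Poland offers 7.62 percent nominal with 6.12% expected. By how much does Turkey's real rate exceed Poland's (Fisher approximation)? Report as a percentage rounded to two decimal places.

Turkey: 16.14% − 3.01% = 13.130%
Poland: 7.62% − 6.12% = 1.500%
Differential = 11.630% → 11.63%.

11.63%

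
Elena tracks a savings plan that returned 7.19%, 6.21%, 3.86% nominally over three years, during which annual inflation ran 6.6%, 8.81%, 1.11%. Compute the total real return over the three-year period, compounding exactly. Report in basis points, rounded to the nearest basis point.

Compound the nominal returns: 1.0719 × 1.0621 × 1.0386 = 1.182410.
Compound inflation: 1.0660 × 1.0881 × 1.0111 = 1.172790.
Deflate: 1.182410 / 1.172790 = 1.008203.
Total real return = 1.008203 − 1 → 82 basis points.

82 basis points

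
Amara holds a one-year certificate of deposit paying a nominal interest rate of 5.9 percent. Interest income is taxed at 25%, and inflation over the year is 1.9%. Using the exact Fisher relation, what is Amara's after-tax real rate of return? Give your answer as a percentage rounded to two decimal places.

After-tax nominal return = 5.9% × (1 − 0.25) = 4.4250%.
1 + r = 1.04425 / 1.01900 = 1.024779
After-tax real rate = 1.024779 − 1 → 2.48%.

2.48%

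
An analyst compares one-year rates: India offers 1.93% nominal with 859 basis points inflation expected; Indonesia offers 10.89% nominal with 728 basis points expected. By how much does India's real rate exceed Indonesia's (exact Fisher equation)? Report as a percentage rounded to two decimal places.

-9.50%

India: (1 + 0.0193)/(1 + 0.0859) − 1 = -6.1332%
Indonesia: (1 + 0.1089)/(1 + 0.0728) − 1 = 3.3650%
Differential = -6.1332% − 3.3650% = -9.4982% → -9.50%.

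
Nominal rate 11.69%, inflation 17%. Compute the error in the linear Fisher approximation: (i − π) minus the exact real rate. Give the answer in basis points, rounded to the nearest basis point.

Approximate: r ≈ 11.690% − 17.000% = -5.3100%
Exact: (1 + 0.1169)/(1 + 0.1700) − 1 = -4.5385%
Error = -5.3100% − (-4.5385%) = -0.7715% → -77 basis points.

-77 basis points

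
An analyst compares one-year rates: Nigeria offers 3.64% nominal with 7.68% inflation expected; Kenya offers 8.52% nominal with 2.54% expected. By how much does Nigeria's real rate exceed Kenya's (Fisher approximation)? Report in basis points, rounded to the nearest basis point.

-1002 basis points

Nigeria: 3.64% − 7.68% = -4.040%
Kenya: 8.52% − 2.54% = 5.980%
Differential = -10.020% → -1002 basis points.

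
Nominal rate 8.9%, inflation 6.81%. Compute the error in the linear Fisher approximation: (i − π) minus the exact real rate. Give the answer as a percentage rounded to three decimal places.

Approximate: r ≈ 8.900% − 6.810% = 2.0900%
Exact: (1 + 0.0890)/(1 + 0.0681) − 1 = 1.9567%
Error = 2.0900% − 1.9567% = 0.1333% → 0.133%.

0.133%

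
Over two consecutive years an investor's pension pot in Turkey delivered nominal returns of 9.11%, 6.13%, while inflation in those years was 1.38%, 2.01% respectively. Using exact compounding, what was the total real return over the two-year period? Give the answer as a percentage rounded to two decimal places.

Compound the nominal returns: 1.0911 × 1.0613 = 1.157984.
Compound inflation: 1.0138 × 1.0201 = 1.034177.
Deflate: 1.157984 / 1.034177 = 1.119715.
Total real return = 1.119715 − 1 → 11.97%.

11.97%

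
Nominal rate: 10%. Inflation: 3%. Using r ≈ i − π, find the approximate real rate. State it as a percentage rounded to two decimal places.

r ≈ i − π = 10% − 3% = 7.00%.

7.00%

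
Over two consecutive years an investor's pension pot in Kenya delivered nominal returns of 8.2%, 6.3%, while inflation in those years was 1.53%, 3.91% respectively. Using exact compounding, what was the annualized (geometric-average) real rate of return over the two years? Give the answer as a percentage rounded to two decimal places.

4.41%

Compound the nominal returns: 1.0820 × 1.0630 = 1.15016600.
Compound inflation: 1.0153 × 1.0391 = 1.05499823.
Deflate: 1.15016600 / 1.05499823 = 1.09020657.
Annualized real rate = 1.09020657^(1/2) − 1 = 4.4130% → 4.41%.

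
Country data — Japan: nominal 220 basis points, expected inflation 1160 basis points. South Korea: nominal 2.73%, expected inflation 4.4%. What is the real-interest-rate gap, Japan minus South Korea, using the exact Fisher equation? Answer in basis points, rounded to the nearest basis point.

Japan: (1 + 0.0220)/(1 + 0.1160) − 1 = -8.4229%
South Korea: (1 + 0.0273)/(1 + 0.0440) − 1 = -1.5996%
Differential = -8.4229% − (-1.5996%) = -6.8233% → -682 basis points.

-682 basis points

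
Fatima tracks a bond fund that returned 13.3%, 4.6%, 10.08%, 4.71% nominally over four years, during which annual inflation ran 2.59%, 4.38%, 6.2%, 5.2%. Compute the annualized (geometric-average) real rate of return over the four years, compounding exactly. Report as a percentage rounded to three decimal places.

3.371%

Compound the nominal returns: 1.1330 × 1.0460 × 1.1008 × 1.0471 = 1.36602351.
Compound inflation: 1.0259 × 1.0438 × 1.0620 × 1.0520 = 1.19636191.
Deflate: 1.36602351 / 1.19636191 = 1.14181461.
Annualized real rate = 1.14181461^(1/4) − 1 = 3.3710% → 3.371%.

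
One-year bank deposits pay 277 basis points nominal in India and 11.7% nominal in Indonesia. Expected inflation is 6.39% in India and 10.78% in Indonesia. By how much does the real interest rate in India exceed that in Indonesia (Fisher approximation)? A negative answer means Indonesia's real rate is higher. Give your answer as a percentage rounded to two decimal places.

India: 2.77% − 6.39% = -3.620%
Indonesia: 11.7% − 10.78% = 0.920%
Differential = -4.540% → -4.54%.

-4.54%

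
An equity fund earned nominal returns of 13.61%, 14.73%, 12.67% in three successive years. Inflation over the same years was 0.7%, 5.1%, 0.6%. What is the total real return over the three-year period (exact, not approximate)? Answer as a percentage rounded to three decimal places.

37.934%

Nominal growth factor = 1.1361 × 1.1473 × 1.1267 = 1.468594
Price-level growth factor = 1.0070 × 1.0510 × 1.0060 = 1.064707
Real growth factor = 1.468594 / 1.064707 = 1.379341
Total real return = 1.379341 − 1 → 37.934%.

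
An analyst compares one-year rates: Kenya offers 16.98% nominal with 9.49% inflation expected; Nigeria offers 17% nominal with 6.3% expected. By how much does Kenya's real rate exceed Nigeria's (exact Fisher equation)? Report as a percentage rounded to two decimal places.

Kenya: (1 + 0.1698)/(1 + 0.0949) − 1 = 6.84081%
Nigeria: (1 + 0.1700)/(1 + 0.0630) − 1 = 10.06585%
Differential = 6.84081% − 10.06585% = -3.22504% → -3.23%.

-3.23%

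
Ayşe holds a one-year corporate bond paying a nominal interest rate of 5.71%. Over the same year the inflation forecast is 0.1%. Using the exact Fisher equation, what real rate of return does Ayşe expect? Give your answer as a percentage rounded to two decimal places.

5.60%

By the Fisher equation, 1 + r = (1 + i)/(1 + π).
1 + r = 1.05710 / 1.00100 = 1.056044
r = 1.056044 − 1 = 5.6044%, i.e. 5.60%.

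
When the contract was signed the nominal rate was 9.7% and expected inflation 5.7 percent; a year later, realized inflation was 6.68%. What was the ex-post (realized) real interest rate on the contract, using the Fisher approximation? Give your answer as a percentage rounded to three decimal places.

Ex-post: 9.7% − 6.68% = 3.020%
So the realized real rate is 3.020%.

3.020%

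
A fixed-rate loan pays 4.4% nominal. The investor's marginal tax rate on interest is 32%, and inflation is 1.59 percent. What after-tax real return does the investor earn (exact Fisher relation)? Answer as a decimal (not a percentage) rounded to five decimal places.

After-tax nominal return = 4.4% × (1 − 0.32) = 2.9920%.
1 + r = 1.02992 / 1.01590 = 1.013801
After-tax real rate = 1.013801 − 1 → 0.01380.

0.01380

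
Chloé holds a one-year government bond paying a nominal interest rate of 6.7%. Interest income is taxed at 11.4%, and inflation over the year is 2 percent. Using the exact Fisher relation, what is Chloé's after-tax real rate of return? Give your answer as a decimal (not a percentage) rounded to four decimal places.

After-tax nominal return = 6.7% × (1 − 0.114) = 5.9362%.
1 + r = 1.059362 / 1.02000 = 1.038590
After-tax real rate = 1.038590 − 1 → 0.0386.

0.0386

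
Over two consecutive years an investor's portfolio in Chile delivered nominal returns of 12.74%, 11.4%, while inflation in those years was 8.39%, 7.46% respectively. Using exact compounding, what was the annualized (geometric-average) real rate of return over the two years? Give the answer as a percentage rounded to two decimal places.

3.84%

Compound the nominal returns: 1.1274 × 1.1140 = 1.25592360.
Compound inflation: 1.0839 × 1.0746 = 1.16475894.
Deflate: 1.25592360 / 1.16475894 = 1.07826912.
Annualized real rate = 1.07826912^(1/2) − 1 = 3.8397% → 3.84%.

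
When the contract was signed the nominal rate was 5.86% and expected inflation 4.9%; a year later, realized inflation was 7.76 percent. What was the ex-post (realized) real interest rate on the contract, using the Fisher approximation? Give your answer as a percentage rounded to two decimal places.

-1.90%

Ex-post: 5.86% − 7.76% = -1.900%
So the realized real rate is -1.90%.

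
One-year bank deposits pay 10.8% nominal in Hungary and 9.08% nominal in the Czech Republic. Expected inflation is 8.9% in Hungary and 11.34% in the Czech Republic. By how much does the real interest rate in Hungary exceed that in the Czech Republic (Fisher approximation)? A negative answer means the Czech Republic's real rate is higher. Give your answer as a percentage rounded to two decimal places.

Hungary: 10.8% − 8.9% = 1.900%
The Czech Republic: 9.08% − 11.34% = -2.260%
Differential = 4.160% → 4.16%.

4.16%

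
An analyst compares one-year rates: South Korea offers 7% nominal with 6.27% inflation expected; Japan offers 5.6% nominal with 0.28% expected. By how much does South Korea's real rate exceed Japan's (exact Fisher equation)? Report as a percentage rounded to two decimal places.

South Korea: (1 + 0.0700)/(1 + 0.0627) − 1 = 0.6869%
Japan: (1 + 0.0560)/(1 + 0.0028) − 1 = 5.3051%
Differential = 0.6869% − 5.3051% = -4.6182% → -4.62%.

-4.62%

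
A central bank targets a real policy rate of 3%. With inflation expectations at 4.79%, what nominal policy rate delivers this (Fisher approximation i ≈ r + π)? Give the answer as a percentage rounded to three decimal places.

i ≈ r + π = 3% + 4.79% = 7.790%.

7.790%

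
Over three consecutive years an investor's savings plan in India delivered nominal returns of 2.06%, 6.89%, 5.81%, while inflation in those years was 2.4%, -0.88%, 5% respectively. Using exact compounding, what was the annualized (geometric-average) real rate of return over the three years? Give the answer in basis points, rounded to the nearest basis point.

270 basis points

Nominal growth factor = 1.0206 × 1.0689 × 1.0581 = 1.15430175
Price-level growth factor = 1.0240 × 0.9912 × 1.0500 = 1.06573824
Real growth factor = 1.15430175 / 1.06573824 = 1.08310062
Annualized real rate = 1.08310062^(1/3) − 1 = 2.6966% → 270 basis points.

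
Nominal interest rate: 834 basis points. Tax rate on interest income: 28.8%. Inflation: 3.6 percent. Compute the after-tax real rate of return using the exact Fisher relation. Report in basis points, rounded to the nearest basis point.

226 basis points

After-tax nominal return = 8.34% × (1 − 0.288) = 5.93808%.
1 + r = 1.0593808 / 1.03600 = 1.022568
After-tax real rate = 1.022568 − 1 → 226 basis points.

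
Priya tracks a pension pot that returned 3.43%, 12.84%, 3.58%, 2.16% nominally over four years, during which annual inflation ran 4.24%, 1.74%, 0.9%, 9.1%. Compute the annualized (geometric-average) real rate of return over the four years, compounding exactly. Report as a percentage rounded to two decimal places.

Nominal growth factor = 1.0343 × 1.1284 × 1.0358 × 1.0216 = 1.23499839
Price-level growth factor = 1.0424 × 1.0174 × 1.0090 × 1.0910 = 1.16746012
Real growth factor = 1.23499839 / 1.16746012 = 1.05785061
Annualized real rate = 1.05785061^(1/4) − 1 = 1.4159% → 1.42%.

1.42%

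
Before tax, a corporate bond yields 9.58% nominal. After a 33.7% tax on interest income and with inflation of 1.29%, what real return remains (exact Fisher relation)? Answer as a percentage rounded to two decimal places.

5.00%

After-tax nominal return = 9.58% × (1 − 0.337) = 6.35154%.
1 + r = 1.0635154 / 1.01290 = 1.049971
After-tax real rate = 1.049971 − 1 → 5.00%.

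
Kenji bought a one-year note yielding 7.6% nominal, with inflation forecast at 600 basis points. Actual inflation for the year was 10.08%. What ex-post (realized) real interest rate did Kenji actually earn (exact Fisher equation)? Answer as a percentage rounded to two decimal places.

Ex-post: (1 + 0.0760)/(1 + 0.1008) − 1 = -2.2529%
So the realized real rate is -2.25%.

-2.25%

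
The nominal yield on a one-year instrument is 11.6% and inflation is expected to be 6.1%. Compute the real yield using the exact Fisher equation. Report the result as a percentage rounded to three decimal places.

By the Fisher relation, 1 + r = (1 + i)/(1 + π).
1 + r = 1.11600 / 1.06100 = 1.051838
r = 1.051838 − 1 = 5.1838%, i.e. 5.184%.

5.184%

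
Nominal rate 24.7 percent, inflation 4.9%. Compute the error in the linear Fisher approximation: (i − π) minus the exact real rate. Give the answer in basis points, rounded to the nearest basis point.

Approximate: r ≈ 24.700% − 4.900% = 19.8000%
Exact: (1 + 0.2470)/(1 + 0.0490) − 1 = 18.8751%
Error = 19.8000% − 18.8751% = 0.9249% → 92 basis points.

92 basis points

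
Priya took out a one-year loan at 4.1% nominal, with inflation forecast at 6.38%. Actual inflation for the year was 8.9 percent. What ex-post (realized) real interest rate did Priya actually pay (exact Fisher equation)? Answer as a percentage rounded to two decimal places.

Ex-post: (1 + 0.0410)/(1 + 0.0890) − 1 = -4.4077%
So the realized real rate is -4.41%.

-4.41%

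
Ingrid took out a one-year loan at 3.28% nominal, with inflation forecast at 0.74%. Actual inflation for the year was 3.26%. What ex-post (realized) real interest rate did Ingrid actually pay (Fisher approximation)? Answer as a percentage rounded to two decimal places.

Ex-post: 3.28% − 3.26% = 0.020%
So the realized real rate is 0.02%.

0.02%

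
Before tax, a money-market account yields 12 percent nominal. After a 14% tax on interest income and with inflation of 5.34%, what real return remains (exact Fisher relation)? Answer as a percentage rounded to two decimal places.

After-tax nominal return = 12% × (1 − 0.14) = 10.3200%.
1 + r = 1.10320 / 1.05340 = 1.047275
After-tax real rate = 1.047275 − 1 → 4.73%.

4.73%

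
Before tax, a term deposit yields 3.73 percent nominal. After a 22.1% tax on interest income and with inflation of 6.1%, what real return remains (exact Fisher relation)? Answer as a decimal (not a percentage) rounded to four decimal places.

After-tax nominal return = 3.73% × (1 − 0.221) = 2.90567%.
1 + r = 1.0290567 / 1.06100 = 0.969893
After-tax real rate = 0.969893 − 1 → -0.0301.

-0.0301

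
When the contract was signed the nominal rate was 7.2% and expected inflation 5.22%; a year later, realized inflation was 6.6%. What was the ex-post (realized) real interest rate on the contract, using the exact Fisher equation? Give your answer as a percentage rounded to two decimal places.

Ex-post: (1 + 0.0720)/(1 + 0.0660) − 1 = 0.5629%
So the realized real rate is 0.56%.

0.56%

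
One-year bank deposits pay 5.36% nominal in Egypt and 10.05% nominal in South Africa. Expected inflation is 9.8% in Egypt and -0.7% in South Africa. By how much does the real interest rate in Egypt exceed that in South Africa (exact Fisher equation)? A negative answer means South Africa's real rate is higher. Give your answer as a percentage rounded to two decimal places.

Egypt: (1 + 0.0536)/(1 + 0.0980) − 1 = -4.0437%
South Africa: (1 + 0.1005)/(1 − 0.0070) − 1 = 10.8258%
Differential = -4.0437% − 10.8258% = -14.8695% → -14.87%.

-14.87%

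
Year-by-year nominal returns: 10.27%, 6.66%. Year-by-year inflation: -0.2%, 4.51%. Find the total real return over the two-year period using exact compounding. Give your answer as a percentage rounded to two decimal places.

Compound the nominal returns: 1.1027 × 1.0666 = 1.176140.
Compound inflation: 0.9980 × 1.0451 = 1.043010.
Deflate: 1.176140 / 1.043010 = 1.127640.
Total real return = 1.127640 − 1 → 12.76%.

12.76%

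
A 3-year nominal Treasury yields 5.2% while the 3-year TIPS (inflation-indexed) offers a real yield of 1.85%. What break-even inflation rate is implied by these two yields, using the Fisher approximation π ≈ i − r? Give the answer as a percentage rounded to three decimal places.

π ≈ i − r = 5.2% − 1.85% → 3.350%.

3.350%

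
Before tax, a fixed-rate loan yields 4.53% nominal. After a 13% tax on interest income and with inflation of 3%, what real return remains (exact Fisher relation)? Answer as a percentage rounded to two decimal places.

After-tax nominal return = 4.53% × (1 − 0.13) = 3.9411%.
1 + r = 1.039411 / 1.03000 = 1.009137
After-tax real rate = 1.009137 − 1 → 0.91%.

0.91%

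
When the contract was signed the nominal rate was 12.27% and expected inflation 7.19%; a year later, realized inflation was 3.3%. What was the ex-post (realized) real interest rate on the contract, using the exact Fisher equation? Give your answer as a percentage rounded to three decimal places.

Ex-post: (1 + 0.1227)/(1 + 0.0330) − 1 = 8.6834%
So the realized real rate is 8.683%.

8.683%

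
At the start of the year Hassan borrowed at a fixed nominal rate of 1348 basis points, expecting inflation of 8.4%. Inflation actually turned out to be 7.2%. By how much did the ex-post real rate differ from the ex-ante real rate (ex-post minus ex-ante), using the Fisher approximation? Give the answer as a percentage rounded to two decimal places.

1.20%

Ex-ante: 13.48% − 8.4% = 5.080%
Ex-post: 13.48% − 7.2% = 6.280%
Difference (ex-post − ex-ante) = 1.2000% → 1.20%.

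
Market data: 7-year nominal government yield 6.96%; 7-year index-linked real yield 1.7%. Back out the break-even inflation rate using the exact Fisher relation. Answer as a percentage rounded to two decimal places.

5.17%

(1 + π) = (1 + i)/(1 + r) = 1.06960 / 1.01700 = 1.051721
Break-even inflation = 1.051721 − 1 → 5.17%.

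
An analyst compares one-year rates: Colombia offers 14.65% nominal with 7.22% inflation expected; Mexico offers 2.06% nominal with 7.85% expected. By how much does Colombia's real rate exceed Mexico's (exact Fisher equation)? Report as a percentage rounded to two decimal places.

12.30%

Colombia: (1 + 0.1465)/(1 + 0.0722) − 1 = 6.9297%
Mexico: (1 + 0.0206)/(1 + 0.0785) − 1 = -5.3686%
Differential = 6.9297% − (-5.3686%) = 12.2982% → 12.30%.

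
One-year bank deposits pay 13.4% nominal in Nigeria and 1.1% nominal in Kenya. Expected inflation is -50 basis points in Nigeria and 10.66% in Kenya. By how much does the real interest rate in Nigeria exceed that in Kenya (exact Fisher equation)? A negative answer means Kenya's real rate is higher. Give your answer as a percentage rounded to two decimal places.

22.61%

Nigeria: (1 + 0.1340)/(1 − 0.0050) − 1 = 13.9698%
Kenya: (1 + 0.0110)/(1 + 0.1066) − 1 = -8.6391%
Differential = 13.9698% − (-8.6391%) = 22.6089% → 22.61%.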